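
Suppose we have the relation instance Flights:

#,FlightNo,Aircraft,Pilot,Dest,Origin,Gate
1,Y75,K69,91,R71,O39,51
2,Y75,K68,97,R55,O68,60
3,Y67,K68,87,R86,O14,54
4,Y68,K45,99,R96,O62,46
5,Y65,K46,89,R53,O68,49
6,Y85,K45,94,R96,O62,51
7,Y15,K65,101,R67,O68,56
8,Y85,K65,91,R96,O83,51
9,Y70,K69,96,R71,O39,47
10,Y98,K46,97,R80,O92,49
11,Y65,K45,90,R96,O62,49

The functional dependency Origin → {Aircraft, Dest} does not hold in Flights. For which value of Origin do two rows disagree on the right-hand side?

Origin=O39: rows 1, 9 → {Aircraft,Dest} = (K69, R71), (K69, R71) ✓
Origin=O68: rows 2, 5, 7 → {Aircraft,Dest} takes values {(K68, R55), (K46, R53), (K65, R67)} — violation
Origin=O14: row 3 → {Aircraft,Dest} = (K68, R86) ✓
Origin=O62: rows 4, 6, 11 → {Aircraft,Dest} = (K45, R96), (K45, R96), (K45, R96) ✓
Origin=O83: row 8 → {Aircraft,Dest} = (K65, R96) ✓
Origin=O92: row 10 → {Aircraft,Dest} = (K46, R80) ✓
The only Origin value with inconsistent RHS is Origin=O68.

O68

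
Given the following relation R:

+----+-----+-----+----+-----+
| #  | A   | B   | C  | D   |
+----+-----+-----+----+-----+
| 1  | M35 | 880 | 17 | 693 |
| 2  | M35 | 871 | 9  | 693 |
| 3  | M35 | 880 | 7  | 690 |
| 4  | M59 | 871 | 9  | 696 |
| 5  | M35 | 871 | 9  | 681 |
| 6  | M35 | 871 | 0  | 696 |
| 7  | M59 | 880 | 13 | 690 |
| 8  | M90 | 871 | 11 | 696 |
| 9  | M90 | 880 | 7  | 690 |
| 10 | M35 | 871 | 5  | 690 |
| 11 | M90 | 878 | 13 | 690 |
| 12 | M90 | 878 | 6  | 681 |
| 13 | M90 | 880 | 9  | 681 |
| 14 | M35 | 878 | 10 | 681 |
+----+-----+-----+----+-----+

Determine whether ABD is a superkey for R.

Yes

All 14 rows have distinct ABD values, so ABD → (all attributes) holds and ABD is a superkey.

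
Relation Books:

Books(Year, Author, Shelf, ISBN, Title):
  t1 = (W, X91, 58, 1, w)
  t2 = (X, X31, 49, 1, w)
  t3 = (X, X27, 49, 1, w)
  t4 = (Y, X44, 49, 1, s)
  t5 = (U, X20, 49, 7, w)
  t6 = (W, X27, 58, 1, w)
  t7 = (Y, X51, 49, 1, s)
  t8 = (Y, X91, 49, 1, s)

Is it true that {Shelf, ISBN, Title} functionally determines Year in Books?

Yes

(Shelf=58, ISBN=1, Title=w): rows 1, 6 → Year = W, W ✓
(Shelf=49, ISBN=1, Title=w): rows 2, 3 → Year = X, X ✓
(Shelf=49, ISBN=1, Title=s): rows 4, 7, 8 → Year = Y, Y, Y ✓
(Shelf=49, ISBN=7, Title=w): row 5 → Year = U ✓
Every {Shelf, ISBN, Title} value is associated with a single Year value, so {Shelf, ISBN, Title} -> Year holds.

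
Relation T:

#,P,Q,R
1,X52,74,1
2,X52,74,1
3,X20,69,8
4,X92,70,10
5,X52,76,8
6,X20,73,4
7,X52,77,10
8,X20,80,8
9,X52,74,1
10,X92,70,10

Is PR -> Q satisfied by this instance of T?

No

(P=X52, R=1): rows 1, 2, 9 → Q = 74, 74, 74 ✓
(P=X20, R=8): rows 3, 8 → Q takes values {69, 80} — violation
(P=X92, R=10): rows 4, 10 → Q = 70, 70 ✓
(P=X52, R=8): row 5 → Q = 76 ✓
(P=X20, R=4): row 6 → Q = 73 ✓
(P=X52, R=10): row 7 → Q = 77 ✓
Two rows agree on PR but differ on Q, so PR -> Q does not hold.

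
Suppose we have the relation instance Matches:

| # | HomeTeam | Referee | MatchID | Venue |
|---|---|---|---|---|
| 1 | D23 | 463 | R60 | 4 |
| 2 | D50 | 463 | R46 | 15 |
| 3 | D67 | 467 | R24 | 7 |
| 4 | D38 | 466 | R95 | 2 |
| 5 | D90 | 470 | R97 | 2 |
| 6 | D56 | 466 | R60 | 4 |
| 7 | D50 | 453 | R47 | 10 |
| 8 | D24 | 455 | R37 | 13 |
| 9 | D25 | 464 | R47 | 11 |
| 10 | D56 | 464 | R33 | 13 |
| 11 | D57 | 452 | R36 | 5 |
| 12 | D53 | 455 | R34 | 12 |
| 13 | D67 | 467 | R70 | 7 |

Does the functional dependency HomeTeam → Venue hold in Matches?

HomeTeam=D23: row 1 → Venue = 4 ✓
HomeTeam=D50: rows 2, 7 → Venue takes values {15, 10} — violation
HomeTeam=D67: rows 3, 13 → Venue = 7, 7 ✓
HomeTeam=D38: row 4 → Venue = 2 ✓
HomeTeam=D90: row 5 → Venue = 2 ✓
HomeTeam=D56: rows 6, 10 → Venue takes values {4, 13} — violation
HomeTeam=D24: row 8 → Venue = 13 ✓
HomeTeam=D25: row 9 → Venue = 11 ✓
HomeTeam=D57: row 11 → Venue = 5 ✓
HomeTeam=D53: row 12 → Venue = 12 ✓
Two rows agree on HomeTeam but differ on Venue, so HomeTeam → Venue does not hold.

No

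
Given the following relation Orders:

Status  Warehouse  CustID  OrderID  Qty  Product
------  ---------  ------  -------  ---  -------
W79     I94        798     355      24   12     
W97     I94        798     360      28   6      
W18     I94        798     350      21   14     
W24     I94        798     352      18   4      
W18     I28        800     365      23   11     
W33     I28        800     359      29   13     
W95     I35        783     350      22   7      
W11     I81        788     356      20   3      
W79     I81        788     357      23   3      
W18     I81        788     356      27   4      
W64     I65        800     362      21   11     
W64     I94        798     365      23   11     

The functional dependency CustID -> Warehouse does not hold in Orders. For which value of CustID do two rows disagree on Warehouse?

CustID=798: 5 rows → Warehouse = I94, I94, I94, I94, I94 ✓
CustID=800: 3 rows → Warehouse takes values {I28, I65} — violation
CustID=783: 1 row → Warehouse = I35 ✓
CustID=788: 3 rows → Warehouse = I81, I81, I81 ✓
The only CustID value with inconsistent Warehouse is CustID=800.

800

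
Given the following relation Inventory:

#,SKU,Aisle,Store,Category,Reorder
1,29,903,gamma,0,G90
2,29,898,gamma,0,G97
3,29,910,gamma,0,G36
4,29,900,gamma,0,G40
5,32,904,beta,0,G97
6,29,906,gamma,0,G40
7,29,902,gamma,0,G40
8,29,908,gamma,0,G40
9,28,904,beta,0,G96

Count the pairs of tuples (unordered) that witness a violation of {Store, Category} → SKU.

(Store=gamma, Category=0): all 7 rows agree on SKU — 0 pairs.
(Store=beta, Category=0): violating pairs (5,9) — 1 pair.

1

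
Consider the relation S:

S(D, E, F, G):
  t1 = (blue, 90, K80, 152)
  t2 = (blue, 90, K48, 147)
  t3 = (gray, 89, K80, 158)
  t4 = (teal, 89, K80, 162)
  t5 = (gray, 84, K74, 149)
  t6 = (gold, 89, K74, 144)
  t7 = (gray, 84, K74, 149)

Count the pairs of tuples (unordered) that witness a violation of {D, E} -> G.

1

(D=blue, E=90): violating pairs (1,2) — 1 pair.
(D=gray, E=84): all 2 rows agree on G — 0 pairs.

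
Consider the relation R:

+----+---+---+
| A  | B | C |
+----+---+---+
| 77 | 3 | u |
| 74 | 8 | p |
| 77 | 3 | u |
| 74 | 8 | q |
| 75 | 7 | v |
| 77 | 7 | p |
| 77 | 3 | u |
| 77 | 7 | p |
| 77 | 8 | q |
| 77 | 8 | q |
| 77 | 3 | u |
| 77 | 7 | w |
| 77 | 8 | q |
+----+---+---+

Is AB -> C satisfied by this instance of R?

(A=77, B=3): 4 rows → C = u, u, u, u ✓
(A=74, B=8): 2 rows → C takes values {p, q} — violation
(A=75, B=7): 1 row → C = v ✓
(A=77, B=7): 3 rows → C takes values {p, w} — violation
(A=77, B=8): 3 rows → C = q, q, q ✓
Two rows agree on AB but differ on C, so AB -> C does not hold.

No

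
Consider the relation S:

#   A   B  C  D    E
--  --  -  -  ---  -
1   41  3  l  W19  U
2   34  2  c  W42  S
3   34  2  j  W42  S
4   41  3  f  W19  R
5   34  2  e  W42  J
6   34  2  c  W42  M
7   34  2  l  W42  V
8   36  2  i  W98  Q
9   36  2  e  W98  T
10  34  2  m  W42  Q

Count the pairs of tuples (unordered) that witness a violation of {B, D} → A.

0

(B=3, D=W19): all 2 rows agree on A — 0 pairs.
(B=2, D=W42): all 6 rows agree on A — 0 pairs.
(B=2, D=W98): all 2 rows agree on A — 0 pairs.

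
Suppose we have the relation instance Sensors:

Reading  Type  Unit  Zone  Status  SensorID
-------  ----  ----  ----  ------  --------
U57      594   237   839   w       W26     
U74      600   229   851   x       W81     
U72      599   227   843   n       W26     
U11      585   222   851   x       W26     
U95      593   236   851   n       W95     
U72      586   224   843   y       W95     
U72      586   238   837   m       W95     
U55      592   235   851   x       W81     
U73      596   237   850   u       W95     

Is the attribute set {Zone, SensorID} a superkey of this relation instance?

No

Two distinct rows share (Zone=851, SensorID=W81), so {Zone, SensorID} does not determine every attribute — not a superkey.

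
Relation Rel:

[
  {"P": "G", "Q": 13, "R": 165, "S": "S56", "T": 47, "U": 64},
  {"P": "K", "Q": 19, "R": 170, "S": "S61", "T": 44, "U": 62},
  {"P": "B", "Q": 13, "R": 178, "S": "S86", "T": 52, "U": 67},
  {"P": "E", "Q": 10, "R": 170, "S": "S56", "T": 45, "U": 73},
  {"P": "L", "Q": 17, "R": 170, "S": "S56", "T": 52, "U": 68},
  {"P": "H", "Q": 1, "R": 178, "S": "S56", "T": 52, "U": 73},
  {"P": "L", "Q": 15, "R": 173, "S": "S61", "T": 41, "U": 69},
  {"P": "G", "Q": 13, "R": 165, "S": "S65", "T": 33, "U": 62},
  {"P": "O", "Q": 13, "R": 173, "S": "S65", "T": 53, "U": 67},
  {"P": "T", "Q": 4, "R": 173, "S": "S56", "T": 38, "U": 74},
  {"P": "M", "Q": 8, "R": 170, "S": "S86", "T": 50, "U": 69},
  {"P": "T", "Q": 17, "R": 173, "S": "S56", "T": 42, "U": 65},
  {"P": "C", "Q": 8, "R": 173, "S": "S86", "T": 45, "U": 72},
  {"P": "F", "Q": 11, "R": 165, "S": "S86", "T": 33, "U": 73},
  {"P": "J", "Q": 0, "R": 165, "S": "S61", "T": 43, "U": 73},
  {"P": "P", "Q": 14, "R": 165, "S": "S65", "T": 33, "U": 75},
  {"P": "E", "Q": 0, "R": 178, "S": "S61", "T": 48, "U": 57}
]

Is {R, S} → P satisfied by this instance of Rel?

No

(R=165, S=S56): 1 row → P = G ✓
(R=170, S=S61): 1 row → P = K ✓
(R=178, S=S86): 1 row → P = B ✓
(R=170, S=S56): 2 rows → P takes values {E, L} — violation
(R=178, S=S56): 1 row → P = H ✓
(R=173, S=S61): 1 row → P = L ✓
(R=165, S=S65): 2 rows → P takes values {G, P} — violation
(R=173, S=S65): 1 row → P = O ✓
(R=173, S=S56): 2 rows → P = T, T ✓
(R=170, S=S86): 1 row → P = M ✓
(R=173, S=S86): 1 row → P = C ✓
(R=165, S=S86): 1 row → P = F ✓
(R=165, S=S61): 1 row → P = J ✓
(R=178, S=S61): 1 row → P = E ✓
Two rows agree on {R, S} but differ on P, so {R, S} → P does not hold.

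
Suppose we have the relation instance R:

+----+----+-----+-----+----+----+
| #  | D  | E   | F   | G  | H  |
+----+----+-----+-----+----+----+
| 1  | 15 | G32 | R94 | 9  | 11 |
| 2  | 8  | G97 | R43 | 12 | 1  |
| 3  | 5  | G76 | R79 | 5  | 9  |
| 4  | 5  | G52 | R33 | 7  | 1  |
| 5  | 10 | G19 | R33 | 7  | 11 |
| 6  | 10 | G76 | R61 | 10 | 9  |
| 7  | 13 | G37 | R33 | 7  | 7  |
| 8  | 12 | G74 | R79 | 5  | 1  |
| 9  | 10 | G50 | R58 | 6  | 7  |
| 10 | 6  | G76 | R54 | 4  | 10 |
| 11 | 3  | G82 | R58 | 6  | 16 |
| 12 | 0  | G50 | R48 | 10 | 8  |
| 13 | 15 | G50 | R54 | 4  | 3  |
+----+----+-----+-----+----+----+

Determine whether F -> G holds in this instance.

Yes

F=R94: row 1 → G = 9 ✓
F=R43: row 2 → G = 12 ✓
F=R79: rows 3, 8 → G = 5, 5 ✓
F=R33: rows 4, 5, 7 → G = 7, 7, 7 ✓
F=R61: row 6 → G = 10 ✓
F=R58: rows 9, 11 → G = 6, 6 ✓
F=R54: rows 10, 13 → G = 4, 4 ✓
F=R48: row 12 → G = 10 ✓
Every F value is associated with a single G value, so F -> G holds.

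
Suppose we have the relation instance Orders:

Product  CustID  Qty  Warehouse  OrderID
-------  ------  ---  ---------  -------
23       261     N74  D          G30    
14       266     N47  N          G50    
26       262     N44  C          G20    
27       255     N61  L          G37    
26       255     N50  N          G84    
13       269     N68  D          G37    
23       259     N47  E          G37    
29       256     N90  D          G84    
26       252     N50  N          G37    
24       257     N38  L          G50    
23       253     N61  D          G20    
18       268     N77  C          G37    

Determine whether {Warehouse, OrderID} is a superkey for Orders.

All 12 rows have distinct {Warehouse, OrderID} values, so {Warehouse, OrderID} → (all attributes) holds and {Warehouse, OrderID} is a superkey.

Yes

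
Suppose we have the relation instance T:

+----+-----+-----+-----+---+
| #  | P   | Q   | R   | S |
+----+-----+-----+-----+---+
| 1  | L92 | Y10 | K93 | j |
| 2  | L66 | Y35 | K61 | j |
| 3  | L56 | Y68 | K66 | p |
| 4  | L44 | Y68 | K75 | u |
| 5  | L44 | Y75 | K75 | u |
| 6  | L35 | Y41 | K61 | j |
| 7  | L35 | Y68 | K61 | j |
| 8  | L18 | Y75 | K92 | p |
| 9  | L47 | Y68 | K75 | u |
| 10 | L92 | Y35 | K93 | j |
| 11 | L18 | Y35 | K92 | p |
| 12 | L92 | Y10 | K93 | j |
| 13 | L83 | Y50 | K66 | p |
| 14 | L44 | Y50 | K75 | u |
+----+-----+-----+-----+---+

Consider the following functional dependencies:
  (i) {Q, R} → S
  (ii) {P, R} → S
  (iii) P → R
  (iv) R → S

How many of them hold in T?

(i) {Q, R} → S: every LHS value maps to a single RHS value — holds.
(ii) {P, R} → S: every LHS value maps to a single RHS value — holds.
(iii) P → R: every LHS value maps to a single RHS value — holds.
(iv) R → S: every LHS value maps to a single RHS value — holds.
4 of the 4 dependencies hold.

4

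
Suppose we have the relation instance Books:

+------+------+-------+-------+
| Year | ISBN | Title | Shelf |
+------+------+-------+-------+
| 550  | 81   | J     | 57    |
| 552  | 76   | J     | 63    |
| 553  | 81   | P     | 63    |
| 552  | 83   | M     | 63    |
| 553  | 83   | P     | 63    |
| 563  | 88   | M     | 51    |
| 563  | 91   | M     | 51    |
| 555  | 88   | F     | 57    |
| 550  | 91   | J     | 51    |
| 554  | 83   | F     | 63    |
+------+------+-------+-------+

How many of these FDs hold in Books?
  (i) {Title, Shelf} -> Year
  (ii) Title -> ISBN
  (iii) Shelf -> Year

(i) {Title, Shelf} -> Year: every LHS value maps to a single RHS value — holds.
(ii) Title -> ISBN: Title=J: 3 rows → ISBN takes values {81, 76, 91} — violation; Title=P: 2 rows → ISBN takes values {81, 83} — violation; Title=M: 3 rows → ISBN takes values {83, 88, 91} — violation; Title=F: 2 rows → ISBN takes values {88, 83} — violation — fails.
(iii) Shelf -> Year: Shelf=57: 2 rows → Year takes values {550, 555} — violation; Shelf=63: 5 rows → Year takes values {552, 553, 554} — violation; Shelf=51: 3 rows → Year takes values {563, 550} — violation — fails.
1 of the 3 dependencies holds.

1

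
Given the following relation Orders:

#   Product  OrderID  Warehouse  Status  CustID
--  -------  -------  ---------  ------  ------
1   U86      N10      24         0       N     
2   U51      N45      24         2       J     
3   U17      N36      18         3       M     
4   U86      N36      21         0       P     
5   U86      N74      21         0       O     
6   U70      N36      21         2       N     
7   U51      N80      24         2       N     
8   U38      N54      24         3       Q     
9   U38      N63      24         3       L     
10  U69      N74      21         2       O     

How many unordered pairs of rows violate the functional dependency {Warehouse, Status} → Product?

1

(Warehouse=24, Status=2): all 2 rows agree on Product — 0 pairs.
(Warehouse=21, Status=0): all 2 rows agree on Product — 0 pairs.
(Warehouse=21, Status=2): violating pairs (6,10) — 1 pair.
(Warehouse=24, Status=3): all 2 rows agree on Product — 0 pairs.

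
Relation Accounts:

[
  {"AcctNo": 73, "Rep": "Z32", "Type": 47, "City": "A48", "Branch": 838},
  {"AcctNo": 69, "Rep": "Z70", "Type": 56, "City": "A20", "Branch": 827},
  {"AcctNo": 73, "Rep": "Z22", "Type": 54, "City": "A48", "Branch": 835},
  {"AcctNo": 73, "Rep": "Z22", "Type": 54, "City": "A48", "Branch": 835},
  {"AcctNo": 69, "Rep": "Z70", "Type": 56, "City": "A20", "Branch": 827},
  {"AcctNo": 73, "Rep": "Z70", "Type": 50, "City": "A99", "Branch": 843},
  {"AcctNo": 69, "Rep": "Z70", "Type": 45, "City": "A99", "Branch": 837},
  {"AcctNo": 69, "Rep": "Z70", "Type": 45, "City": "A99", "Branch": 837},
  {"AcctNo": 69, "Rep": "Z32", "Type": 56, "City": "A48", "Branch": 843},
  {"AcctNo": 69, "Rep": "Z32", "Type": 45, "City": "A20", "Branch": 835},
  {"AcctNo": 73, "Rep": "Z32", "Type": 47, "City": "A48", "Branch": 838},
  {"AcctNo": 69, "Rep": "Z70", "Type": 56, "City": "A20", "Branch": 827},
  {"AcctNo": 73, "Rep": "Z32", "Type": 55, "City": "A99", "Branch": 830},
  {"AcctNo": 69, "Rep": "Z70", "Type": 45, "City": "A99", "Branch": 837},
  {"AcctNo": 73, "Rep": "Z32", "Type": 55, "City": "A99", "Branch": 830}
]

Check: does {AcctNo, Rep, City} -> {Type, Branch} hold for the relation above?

Yes

(AcctNo=73, Rep=Z32, City=A48): 2 rows → {Type,Branch} = (47, 838), (47, 838) ✓
(AcctNo=69, Rep=Z70, City=A20): 3 rows → {Type,Branch} = (56, 827), (56, 827), (56, 827) ✓
(AcctNo=73, Rep=Z22, City=A48): 2 rows → {Type,Branch} = (54, 835), (54, 835) ✓
(AcctNo=73, Rep=Z70, City=A99): 1 row → {Type,Branch} = (50, 843) ✓
(AcctNo=69, Rep=Z70, City=A99): 3 rows → {Type,Branch} = (45, 837), (45, 837), (45, 837) ✓
(AcctNo=69, Rep=Z32, City=A48): 1 row → {Type,Branch} = (56, 843) ✓
(AcctNo=69, Rep=Z32, City=A20): 1 row → {Type,Branch} = (45, 835) ✓
(AcctNo=73, Rep=Z32, City=A99): 2 rows → {Type,Branch} = (55, 830), (55, 830) ✓
Every {AcctNo, Rep, City} value is associated with a single {Type, Branch} value, so {AcctNo, Rep, City} -> {Type, Branch} holds.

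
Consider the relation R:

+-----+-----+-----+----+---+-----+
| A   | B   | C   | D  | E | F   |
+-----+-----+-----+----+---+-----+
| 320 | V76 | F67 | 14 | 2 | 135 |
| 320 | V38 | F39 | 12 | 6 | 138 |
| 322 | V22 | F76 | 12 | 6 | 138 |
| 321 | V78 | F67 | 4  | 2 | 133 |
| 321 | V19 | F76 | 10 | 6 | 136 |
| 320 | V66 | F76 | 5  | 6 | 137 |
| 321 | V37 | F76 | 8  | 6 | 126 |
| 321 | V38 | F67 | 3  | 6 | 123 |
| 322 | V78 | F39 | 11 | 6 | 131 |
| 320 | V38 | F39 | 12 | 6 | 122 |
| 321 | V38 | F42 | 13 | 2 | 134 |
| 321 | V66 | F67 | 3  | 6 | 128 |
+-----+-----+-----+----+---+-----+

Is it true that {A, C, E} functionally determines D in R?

No

(A=320, C=F67, E=2): 1 row → D = 14 ✓
(A=320, C=F39, E=6): 2 rows → D = 12, 12 ✓
(A=322, C=F76, E=6): 1 row → D = 12 ✓
(A=321, C=F67, E=2): 1 row → D = 4 ✓
(A=321, C=F76, E=6): 2 rows → D takes values {10, 8} — violation
(A=320, C=F76, E=6): 1 row → D = 5 ✓
(A=321, C=F67, E=6): 2 rows → D = 3, 3 ✓
(A=322, C=F39, E=6): 1 row → D = 11 ✓
(A=321, C=F42, E=2): 1 row → D = 13 ✓
Two rows agree on {A, C, E} but differ on D, so {A, C, E} → D does not hold.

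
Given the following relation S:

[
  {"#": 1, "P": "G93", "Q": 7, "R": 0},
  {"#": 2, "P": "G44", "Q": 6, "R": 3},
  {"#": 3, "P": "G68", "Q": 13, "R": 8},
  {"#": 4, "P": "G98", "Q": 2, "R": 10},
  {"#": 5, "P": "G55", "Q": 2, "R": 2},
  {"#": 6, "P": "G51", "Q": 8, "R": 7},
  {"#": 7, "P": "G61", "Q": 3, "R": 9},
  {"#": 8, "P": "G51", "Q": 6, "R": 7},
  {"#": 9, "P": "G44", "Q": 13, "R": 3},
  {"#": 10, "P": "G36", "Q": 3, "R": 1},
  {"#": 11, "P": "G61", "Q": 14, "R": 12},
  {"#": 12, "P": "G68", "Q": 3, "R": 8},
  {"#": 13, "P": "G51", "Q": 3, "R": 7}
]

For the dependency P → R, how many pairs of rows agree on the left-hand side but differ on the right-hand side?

P=G44: all 2 rows agree on R — 0 pairs.
P=G68: all 2 rows agree on R — 0 pairs.
P=G51: all 3 rows agree on R — 0 pairs.
P=G61: violating pairs (7,11) — 1 pair.

1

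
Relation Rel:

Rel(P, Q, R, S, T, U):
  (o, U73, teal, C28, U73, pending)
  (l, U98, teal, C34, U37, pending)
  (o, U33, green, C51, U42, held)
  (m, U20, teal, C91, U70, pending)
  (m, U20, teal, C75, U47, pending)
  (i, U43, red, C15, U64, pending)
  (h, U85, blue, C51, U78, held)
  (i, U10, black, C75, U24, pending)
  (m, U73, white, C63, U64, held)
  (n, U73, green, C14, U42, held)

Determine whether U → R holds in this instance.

U=pending: 6 rows → R takes values {teal, red, black} — violation
U=held: 4 rows → R takes values {green, blue, white} — violation
Two rows agree on U but differ on R, so U → R does not hold.

No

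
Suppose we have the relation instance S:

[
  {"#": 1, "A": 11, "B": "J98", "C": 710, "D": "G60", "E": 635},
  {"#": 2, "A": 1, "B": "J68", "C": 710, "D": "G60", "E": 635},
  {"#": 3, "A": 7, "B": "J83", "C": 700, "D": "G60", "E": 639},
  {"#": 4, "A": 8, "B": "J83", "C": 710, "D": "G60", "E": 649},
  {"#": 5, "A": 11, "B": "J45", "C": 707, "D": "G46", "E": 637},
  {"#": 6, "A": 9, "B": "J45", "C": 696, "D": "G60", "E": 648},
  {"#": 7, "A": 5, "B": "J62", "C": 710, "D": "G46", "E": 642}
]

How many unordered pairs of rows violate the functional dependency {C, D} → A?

(C=710, D=G60): violating pairs (1,2), (1,4), (2,4) — 3 pairs.

3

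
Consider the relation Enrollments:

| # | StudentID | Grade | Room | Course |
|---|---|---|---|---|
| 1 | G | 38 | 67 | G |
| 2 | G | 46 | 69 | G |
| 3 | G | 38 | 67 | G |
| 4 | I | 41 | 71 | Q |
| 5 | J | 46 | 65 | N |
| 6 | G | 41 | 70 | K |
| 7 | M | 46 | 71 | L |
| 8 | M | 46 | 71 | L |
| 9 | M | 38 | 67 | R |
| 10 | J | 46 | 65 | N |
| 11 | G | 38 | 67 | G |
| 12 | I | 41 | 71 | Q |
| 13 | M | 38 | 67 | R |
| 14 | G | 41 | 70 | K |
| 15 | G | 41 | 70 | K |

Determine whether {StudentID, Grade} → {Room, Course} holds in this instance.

(StudentID=G, Grade=38): rows 1, 3, 11 → {Room,Course} = (67, G), (67, G), (67, G) ✓
(StudentID=G, Grade=46): row 2 → {Room,Course} = (69, G) ✓
(StudentID=I, Grade=41): rows 4, 12 → {Room,Course} = (71, Q), (71, Q) ✓
(StudentID=J, Grade=46): rows 5, 10 → {Room,Course} = (65, N), (65, N) ✓
(StudentID=G, Grade=41): rows 6, 14, 15 → {Room,Course} = (70, K), (70, K), (70, K) ✓
(StudentID=M, Grade=46): rows 7, 8 → {Room,Course} = (71, L), (71, L) ✓
(StudentID=M, Grade=38): rows 9, 13 → {Room,Course} = (67, R), (67, R) ✓
Every {StudentID, Grade} value is associated with a single {Room, Course} value, so {StudentID, Grade} → {Room, Course} holds.

Yes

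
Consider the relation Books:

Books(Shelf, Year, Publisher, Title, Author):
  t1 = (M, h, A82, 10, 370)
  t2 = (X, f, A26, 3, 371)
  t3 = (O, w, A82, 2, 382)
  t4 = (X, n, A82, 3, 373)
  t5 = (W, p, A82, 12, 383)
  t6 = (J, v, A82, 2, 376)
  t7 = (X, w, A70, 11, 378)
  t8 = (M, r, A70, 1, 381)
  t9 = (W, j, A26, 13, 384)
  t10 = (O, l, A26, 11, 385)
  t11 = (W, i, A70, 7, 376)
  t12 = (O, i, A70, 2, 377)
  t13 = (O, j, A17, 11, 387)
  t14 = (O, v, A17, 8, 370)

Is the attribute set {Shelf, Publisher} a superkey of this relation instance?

Rows 13 and 14 have the same {Shelf, Publisher} value (Shelf=O, Publisher=A17) but are distinct tuples, so {Shelf, Publisher} does not determine every attribute — not a superkey.

No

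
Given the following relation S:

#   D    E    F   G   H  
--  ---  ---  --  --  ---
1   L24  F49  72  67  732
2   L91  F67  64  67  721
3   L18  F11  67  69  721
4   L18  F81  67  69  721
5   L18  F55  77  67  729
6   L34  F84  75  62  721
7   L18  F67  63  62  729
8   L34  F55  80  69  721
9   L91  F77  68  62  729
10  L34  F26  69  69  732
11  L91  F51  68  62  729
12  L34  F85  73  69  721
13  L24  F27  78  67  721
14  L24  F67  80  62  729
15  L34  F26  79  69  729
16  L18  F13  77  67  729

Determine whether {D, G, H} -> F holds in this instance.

(D=L24, G=67, H=732): row 1 → F = 72 ✓
(D=L91, G=67, H=721): row 2 → F = 64 ✓
(D=L18, G=69, H=721): rows 3, 4 → F = 67, 67 ✓
(D=L18, G=67, H=729): rows 5, 16 → F = 77, 77 ✓
(D=L34, G=62, H=721): row 6 → F = 75 ✓
(D=L18, G=62, H=729): row 7 → F = 63 ✓
(D=L34, G=69, H=721): rows 8, 12 → F takes values {80, 73} — violation
(D=L91, G=62, H=729): rows 9, 11 → F = 68, 68 ✓
(D=L34, G=69, H=732): row 10 → F = 69 ✓
(D=L24, G=67, H=721): row 13 → F = 78 ✓
(D=L24, G=62, H=729): row 14 → F = 80 ✓
(D=L34, G=69, H=729): row 15 → F = 79 ✓
Two rows agree on {D, G, H} but differ on F, so {D, G, H} -> F does not hold.

No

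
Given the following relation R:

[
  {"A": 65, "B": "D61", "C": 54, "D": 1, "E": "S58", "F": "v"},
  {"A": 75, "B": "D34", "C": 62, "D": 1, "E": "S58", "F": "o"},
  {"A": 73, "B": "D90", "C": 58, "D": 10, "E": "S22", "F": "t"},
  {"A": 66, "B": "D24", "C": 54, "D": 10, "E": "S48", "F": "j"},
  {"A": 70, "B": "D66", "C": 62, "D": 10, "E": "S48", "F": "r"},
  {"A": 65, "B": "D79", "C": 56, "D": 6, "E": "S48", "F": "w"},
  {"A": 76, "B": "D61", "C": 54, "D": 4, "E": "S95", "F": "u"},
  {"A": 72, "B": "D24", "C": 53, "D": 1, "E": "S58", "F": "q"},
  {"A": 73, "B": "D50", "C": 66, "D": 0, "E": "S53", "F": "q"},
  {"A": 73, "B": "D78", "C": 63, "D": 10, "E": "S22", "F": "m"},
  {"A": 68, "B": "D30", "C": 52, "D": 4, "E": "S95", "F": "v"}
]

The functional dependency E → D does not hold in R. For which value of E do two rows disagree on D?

S48

E=S58: 3 rows → D = 1, 1, 1 ✓
E=S22: 2 rows → D = 10, 10 ✓
E=S48: 3 rows → D takes values {10, 6} — violation
E=S95: 2 rows → D = 4, 4 ✓
E=S53: 1 row → D = 0 ✓
The only E value with inconsistent D is E=S48.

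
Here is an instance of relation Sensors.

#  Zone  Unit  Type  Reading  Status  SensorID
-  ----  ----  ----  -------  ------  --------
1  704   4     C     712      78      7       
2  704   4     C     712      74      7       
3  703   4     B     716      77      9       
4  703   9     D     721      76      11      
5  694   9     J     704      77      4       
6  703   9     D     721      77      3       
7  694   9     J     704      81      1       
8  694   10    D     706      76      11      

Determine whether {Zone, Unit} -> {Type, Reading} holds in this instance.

Yes

(Zone=704, Unit=4): rows 1, 2 → {Type,Reading} = (C, 712), (C, 712) ✓
(Zone=703, Unit=4): row 3 → {Type,Reading} = (B, 716) ✓
(Zone=703, Unit=9): rows 4, 6 → {Type,Reading} = (D, 721), (D, 721) ✓
(Zone=694, Unit=9): rows 5, 7 → {Type,Reading} = (J, 704), (J, 704) ✓
(Zone=694, Unit=10): row 8 → {Type,Reading} = (D, 706) ✓
Every {Zone, Unit} value is associated with a single {Type, Reading} value, so {Zone, Unit} -> {Type, Reading} holds.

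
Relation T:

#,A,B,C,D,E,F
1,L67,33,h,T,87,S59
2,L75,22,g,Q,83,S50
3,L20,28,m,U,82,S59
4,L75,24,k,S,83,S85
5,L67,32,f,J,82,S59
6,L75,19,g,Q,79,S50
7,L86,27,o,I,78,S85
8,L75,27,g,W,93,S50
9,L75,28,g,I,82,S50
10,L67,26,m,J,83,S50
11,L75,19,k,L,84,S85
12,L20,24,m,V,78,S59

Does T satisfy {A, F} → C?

(A=L67, F=S59): rows 1, 5 → C takes values {h, f} — violation
(A=L75, F=S50): rows 2, 6, 8, 9 → C = g, g, g, g ✓
(A=L20, F=S59): rows 3, 12 → C = m, m ✓
(A=L75, F=S85): rows 4, 11 → C = k, k ✓
(A=L86, F=S85): row 7 → C = o ✓
(A=L67, F=S50): row 10 → C = m ✓
Two rows agree on {A, F} but differ on C, so {A, F} → C does not hold.

No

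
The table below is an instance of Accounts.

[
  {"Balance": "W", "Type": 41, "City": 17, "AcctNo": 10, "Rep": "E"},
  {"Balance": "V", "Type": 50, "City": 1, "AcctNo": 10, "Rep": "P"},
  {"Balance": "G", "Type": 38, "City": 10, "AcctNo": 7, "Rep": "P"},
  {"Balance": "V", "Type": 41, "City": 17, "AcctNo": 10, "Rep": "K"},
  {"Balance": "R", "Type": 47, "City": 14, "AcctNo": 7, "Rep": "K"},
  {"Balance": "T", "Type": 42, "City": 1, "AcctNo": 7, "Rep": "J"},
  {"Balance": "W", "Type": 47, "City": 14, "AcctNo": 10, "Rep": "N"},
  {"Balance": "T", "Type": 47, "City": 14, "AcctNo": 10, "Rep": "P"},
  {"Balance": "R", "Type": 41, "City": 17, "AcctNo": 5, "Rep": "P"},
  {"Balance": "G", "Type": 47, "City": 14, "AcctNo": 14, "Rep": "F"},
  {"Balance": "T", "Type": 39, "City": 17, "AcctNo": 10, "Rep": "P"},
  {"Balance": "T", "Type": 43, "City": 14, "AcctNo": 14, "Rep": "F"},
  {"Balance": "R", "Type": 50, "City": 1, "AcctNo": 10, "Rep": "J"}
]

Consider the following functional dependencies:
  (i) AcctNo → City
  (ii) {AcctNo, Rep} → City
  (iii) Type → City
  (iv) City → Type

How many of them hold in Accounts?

(i) AcctNo → City: AcctNo=10: 7 rows → City takes values {17, 1, 14} — violation; AcctNo=7: 3 rows → City takes values {10, 14, 1} — violation — fails.
(ii) {AcctNo, Rep} → City: (AcctNo=10, Rep=P): 3 rows → City takes values {1, 14, 17} — violation — fails.
(iii) Type → City: every LHS value maps to a single RHS value — holds.
(iv) City → Type: City=17: 4 rows → Type takes values {41, 39} — violation; City=1: 3 rows → Type takes values {50, 42} — violation; City=14: 5 rows → Type takes values {47, 43} — violation — fails.
1 of the 4 dependencies holds.

1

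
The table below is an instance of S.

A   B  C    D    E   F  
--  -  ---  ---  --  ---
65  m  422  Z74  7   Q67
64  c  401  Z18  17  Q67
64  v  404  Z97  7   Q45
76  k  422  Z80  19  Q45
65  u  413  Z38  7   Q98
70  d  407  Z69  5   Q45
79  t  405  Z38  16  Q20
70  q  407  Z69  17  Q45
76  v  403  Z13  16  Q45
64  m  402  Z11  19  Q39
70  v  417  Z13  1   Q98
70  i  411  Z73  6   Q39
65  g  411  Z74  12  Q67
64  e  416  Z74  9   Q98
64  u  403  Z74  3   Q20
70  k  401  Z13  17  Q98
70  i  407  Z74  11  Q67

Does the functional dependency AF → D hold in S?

(A=65, F=Q67): 2 rows → D = Z74, Z74 ✓
(A=64, F=Q67): 1 row → D = Z18 ✓
(A=64, F=Q45): 1 row → D = Z97 ✓
(A=76, F=Q45): 2 rows → D takes values {Z80, Z13} — violation
(A=65, F=Q98): 1 row → D = Z38 ✓
(A=70, F=Q45): 2 rows → D = Z69, Z69 ✓
(A=79, F=Q20): 1 row → D = Z38 ✓
(A=64, F=Q39): 1 row → D = Z11 ✓
(A=70, F=Q98): 2 rows → D = Z13, Z13 ✓
(A=70, F=Q39): 1 row → D = Z73 ✓
(A=64, F=Q98): 1 row → D = Z74 ✓
(A=64, F=Q20): 1 row → D = Z74 ✓
(A=70, F=Q67): 1 row → D = Z74 ✓
Two rows agree on AF but differ on D, so AF → D does not hold.

No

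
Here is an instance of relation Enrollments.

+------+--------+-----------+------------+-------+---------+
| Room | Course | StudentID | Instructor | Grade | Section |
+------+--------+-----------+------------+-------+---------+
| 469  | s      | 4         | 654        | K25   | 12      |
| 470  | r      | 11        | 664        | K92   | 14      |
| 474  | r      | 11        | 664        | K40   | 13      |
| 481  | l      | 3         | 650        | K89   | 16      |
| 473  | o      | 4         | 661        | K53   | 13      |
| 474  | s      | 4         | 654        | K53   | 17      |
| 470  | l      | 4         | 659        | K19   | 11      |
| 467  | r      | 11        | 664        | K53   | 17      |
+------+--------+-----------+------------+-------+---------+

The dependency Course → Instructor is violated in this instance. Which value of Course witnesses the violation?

Course=s: 2 rows → Instructor = 654, 654 ✓
Course=r: 3 rows → Instructor = 664, 664, 664 ✓
Course=l: 2 rows → Instructor takes values {650, 659} — violation
Course=o: 1 row → Instructor = 661 ✓
The only Course value with inconsistent Instructor is Course=l.

l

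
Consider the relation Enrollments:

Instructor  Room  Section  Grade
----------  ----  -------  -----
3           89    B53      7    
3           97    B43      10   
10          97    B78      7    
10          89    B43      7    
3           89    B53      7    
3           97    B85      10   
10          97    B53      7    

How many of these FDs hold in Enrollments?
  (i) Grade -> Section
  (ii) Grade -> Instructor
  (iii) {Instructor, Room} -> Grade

1

(i) Grade -> Section: Grade=7: 5 rows → Section takes values {B53, B78, B43} — violation; Grade=10: 2 rows → Section takes values {B43, B85} — violation — fails.
(ii) Grade -> Instructor: Grade=7: 5 rows → Instructor takes values {3, 10} — violation — fails.
(iii) {Instructor, Room} -> Grade: every LHS value maps to a single RHS value — holds.
1 of the 3 dependencies holds.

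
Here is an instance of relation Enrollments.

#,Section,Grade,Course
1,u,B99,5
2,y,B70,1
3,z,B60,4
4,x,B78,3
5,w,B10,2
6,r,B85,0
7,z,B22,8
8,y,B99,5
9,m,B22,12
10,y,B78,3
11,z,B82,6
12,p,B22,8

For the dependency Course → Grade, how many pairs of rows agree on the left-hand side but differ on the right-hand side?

0

Course=5: all 2 rows agree on Grade — 0 pairs.
Course=3: all 2 rows agree on Grade — 0 pairs.
Course=8: all 2 rows agree on Grade — 0 pairs.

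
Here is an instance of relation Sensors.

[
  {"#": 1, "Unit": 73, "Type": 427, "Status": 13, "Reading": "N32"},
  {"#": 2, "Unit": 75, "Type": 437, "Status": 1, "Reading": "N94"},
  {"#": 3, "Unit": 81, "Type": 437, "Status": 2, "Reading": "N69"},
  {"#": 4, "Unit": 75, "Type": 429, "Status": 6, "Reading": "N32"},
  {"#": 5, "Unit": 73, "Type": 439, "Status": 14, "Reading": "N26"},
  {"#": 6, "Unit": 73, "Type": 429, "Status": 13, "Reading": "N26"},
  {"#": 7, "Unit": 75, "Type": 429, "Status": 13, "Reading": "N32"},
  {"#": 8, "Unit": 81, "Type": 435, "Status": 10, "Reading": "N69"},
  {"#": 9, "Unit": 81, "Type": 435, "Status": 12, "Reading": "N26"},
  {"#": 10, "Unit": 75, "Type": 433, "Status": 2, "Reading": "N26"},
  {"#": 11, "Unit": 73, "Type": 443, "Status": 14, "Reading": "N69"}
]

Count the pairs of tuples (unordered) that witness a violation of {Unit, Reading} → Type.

2

(Unit=81, Reading=N69): violating pairs (3,8) — 1 pair.
(Unit=75, Reading=N32): all 2 rows agree on Type — 0 pairs.
(Unit=73, Reading=N26): violating pairs (5,6) — 1 pair.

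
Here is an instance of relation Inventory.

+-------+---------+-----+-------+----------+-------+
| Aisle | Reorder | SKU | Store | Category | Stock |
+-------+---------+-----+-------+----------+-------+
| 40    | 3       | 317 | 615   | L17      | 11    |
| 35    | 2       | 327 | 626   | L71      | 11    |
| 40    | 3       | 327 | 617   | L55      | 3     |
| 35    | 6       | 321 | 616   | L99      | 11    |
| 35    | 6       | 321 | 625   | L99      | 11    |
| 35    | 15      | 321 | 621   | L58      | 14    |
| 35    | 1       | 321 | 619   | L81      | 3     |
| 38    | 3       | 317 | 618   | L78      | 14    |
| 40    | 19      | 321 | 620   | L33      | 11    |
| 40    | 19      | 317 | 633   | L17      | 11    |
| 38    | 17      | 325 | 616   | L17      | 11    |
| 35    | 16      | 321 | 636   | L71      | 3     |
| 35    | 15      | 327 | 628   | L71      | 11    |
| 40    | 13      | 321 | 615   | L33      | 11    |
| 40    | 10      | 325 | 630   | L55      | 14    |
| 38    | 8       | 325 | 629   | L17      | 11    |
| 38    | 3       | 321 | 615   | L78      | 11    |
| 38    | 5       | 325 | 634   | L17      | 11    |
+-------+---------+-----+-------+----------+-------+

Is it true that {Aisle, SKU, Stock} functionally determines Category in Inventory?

(Aisle=40, SKU=317, Stock=11): 2 rows → Category = L17, L17 ✓
(Aisle=35, SKU=327, Stock=11): 2 rows → Category = L71, L71 ✓
(Aisle=40, SKU=327, Stock=3): 1 row → Category = L55 ✓
(Aisle=35, SKU=321, Stock=11): 2 rows → Category = L99, L99 ✓
(Aisle=35, SKU=321, Stock=14): 1 row → Category = L58 ✓
(Aisle=35, SKU=321, Stock=3): 2 rows → Category takes values {L81, L71} — violation
(Aisle=38, SKU=317, Stock=14): 1 row → Category = L78 ✓
(Aisle=40, SKU=321, Stock=11): 2 rows → Category = L33, L33 ✓
(Aisle=38, SKU=325, Stock=11): 3 rows → Category = L17, L17, L17 ✓
(Aisle=40, SKU=325, Stock=14): 1 row → Category = L55 ✓
(Aisle=38, SKU=321, Stock=11): 1 row → Category = L78 ✓
Two rows agree on {Aisle, SKU, Stock} but differ on Category, so {Aisle, SKU, Stock} → Category does not hold.

No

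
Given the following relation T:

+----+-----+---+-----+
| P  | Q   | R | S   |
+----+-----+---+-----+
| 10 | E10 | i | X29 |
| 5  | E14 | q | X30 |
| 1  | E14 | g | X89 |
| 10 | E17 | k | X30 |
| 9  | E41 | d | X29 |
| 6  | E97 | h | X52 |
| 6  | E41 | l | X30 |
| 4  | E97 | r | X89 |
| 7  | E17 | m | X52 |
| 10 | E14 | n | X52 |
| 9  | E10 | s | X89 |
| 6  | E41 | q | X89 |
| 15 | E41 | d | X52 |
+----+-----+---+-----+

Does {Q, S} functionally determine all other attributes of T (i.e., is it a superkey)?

All 13 rows have distinct {Q, S} values, so {Q, S} → (all attributes) holds and {Q, S} is a superkey.

Yes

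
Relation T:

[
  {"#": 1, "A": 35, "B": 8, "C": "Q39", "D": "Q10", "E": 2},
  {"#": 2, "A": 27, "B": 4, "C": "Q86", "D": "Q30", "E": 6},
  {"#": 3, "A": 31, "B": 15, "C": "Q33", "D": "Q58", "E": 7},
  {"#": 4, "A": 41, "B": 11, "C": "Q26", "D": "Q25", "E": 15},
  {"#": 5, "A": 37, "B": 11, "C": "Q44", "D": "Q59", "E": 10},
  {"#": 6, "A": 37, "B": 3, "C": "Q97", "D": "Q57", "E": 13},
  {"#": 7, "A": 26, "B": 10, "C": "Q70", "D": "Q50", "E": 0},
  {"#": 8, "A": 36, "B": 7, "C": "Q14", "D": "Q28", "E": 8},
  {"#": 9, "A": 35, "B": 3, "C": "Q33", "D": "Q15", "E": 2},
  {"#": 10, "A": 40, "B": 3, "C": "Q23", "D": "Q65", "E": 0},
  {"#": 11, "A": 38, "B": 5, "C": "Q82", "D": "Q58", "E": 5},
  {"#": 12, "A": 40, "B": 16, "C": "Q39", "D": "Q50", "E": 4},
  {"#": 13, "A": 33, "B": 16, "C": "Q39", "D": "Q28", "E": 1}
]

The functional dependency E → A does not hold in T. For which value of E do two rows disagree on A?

0

E=2: rows 1, 9 → A = 35, 35 ✓
E=6: row 2 → A = 27 ✓
E=7: row 3 → A = 31 ✓
E=15: row 4 → A = 41 ✓
E=10: row 5 → A = 37 ✓
E=13: row 6 → A = 37 ✓
E=0: rows 7, 10 → A takes values {26, 40} — violation
E=8: row 8 → A = 36 ✓
E=5: row 11 → A = 38 ✓
E=4: row 12 → A = 40 ✓
E=1: row 13 → A = 33 ✓
The only E value with inconsistent A is E=0.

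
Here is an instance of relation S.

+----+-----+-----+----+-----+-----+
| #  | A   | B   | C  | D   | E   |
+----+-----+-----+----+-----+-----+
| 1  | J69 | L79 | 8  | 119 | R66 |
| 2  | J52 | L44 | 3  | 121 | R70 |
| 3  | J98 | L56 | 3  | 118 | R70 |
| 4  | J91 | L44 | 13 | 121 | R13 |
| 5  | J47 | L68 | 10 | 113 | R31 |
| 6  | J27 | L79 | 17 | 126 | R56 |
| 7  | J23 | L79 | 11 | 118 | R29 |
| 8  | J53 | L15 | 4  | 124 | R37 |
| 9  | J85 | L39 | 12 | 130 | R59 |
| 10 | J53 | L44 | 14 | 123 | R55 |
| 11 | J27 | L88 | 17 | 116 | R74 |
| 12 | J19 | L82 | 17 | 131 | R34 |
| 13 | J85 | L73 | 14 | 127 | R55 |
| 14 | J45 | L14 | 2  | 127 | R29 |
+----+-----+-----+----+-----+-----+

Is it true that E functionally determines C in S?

E=R66: row 1 → C = 8 ✓
E=R70: rows 2, 3 → C = 3, 3 ✓
E=R13: row 4 → C = 13 ✓
E=R31: row 5 → C = 10 ✓
E=R56: row 6 → C = 17 ✓
E=R29: rows 7, 14 → C takes values {11, 2} — violation
E=R37: row 8 → C = 4 ✓
E=R59: row 9 → C = 12 ✓
E=R55: rows 10, 13 → C = 14, 14 ✓
E=R74: row 11 → C = 17 ✓
E=R34: row 12 → C = 17 ✓
Two rows agree on E but differ on C, so E → C does not hold.

No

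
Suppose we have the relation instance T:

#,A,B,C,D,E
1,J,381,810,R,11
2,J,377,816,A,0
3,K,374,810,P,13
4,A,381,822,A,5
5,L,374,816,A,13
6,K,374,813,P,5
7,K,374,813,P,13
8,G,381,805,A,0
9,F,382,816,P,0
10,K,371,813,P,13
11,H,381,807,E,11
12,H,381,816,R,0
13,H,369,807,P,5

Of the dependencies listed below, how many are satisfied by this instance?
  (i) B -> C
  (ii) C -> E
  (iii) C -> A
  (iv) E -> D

0

(i) B -> C: B=381: rows 1, 4, 8, 11, 12 → C takes values {810, 822, 805, 807, 816} — violation; B=374: rows 3, 5, 6, 7 → C takes values {810, 816, 813} — violation — fails.
(ii) C -> E: C=810: rows 1, 3 → E takes values {11, 13} — violation; C=816: rows 2, 5, 9, 12 → E takes values {0, 13} — violation; C=813: rows 6, 7, 10 → E takes values {5, 13} — violation; C=807: rows 11, 13 → E takes values {11, 5} — violation — fails.
(iii) C -> A: C=810: rows 1, 3 → A takes values {J, K} — violation; C=816: rows 2, 5, 9, 12 → A takes values {J, L, F, H} — violation — fails.
(iv) E -> D: E=11: rows 1, 11 → D takes values {R, E} — violation; E=0: rows 2, 8, 9, 12 → D takes values {A, P, R} — violation; E=13: rows 3, 5, 7, 10 → D takes values {P, A} — violation; E=5: rows 4, 6, 13 → D takes values {A, P} — violation — fails.
None of the 4 dependencies hold.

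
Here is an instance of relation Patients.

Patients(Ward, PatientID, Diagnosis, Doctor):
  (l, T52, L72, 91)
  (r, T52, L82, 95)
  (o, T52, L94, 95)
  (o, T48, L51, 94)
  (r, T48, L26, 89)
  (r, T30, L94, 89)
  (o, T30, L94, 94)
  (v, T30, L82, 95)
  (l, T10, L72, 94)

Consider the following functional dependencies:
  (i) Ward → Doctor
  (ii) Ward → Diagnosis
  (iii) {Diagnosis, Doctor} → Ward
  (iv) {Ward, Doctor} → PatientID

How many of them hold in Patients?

0

(i) Ward → Doctor: Ward=l: 2 rows → Doctor takes values {91, 94} — violation; Ward=r: 3 rows → Doctor takes values {95, 89} — violation; Ward=o: 3 rows → Doctor takes values {95, 94} — violation — fails.
(ii) Ward → Diagnosis: Ward=r: 3 rows → Diagnosis takes values {L82, L26, L94} — violation; Ward=o: 3 rows → Diagnosis takes values {L94, L51} — violation — fails.
(iii) {Diagnosis, Doctor} → Ward: (Diagnosis=L82, Doctor=95): 2 rows → Ward takes values {r, v} — violation — fails.
(iv) {Ward, Doctor} → PatientID: (Ward=o, Doctor=94): 2 rows → PatientID takes values {T48, T30} — violation; (Ward=r, Doctor=89): 2 rows → PatientID takes values {T48, T30} — violation — fails.
None of the 4 dependencies hold.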